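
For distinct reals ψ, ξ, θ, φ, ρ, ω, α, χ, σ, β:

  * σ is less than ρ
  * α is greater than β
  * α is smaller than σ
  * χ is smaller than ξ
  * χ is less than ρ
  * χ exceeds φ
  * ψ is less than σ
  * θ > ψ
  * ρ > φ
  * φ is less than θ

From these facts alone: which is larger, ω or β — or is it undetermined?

undetermined

Following every chain through β: above β we get α, σ, ρ.
ω is not reached, and no chain runs the other way from ω to β.
So the given relations leave the order of β and ω undetermined.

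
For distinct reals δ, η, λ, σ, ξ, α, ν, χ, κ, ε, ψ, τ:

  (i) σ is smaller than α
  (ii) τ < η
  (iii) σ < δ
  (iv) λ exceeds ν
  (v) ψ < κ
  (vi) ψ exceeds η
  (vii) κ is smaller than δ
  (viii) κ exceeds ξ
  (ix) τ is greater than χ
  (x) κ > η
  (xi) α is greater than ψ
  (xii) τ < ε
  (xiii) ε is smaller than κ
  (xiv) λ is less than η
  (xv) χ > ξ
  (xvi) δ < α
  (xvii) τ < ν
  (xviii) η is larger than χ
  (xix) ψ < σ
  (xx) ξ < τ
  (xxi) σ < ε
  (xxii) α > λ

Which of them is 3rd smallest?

The consecutive relations fix a unique order: ξ < χ < τ < ν < λ < η < ψ < σ < ε < κ < δ < α.
The 3rd smallest is τ.

τ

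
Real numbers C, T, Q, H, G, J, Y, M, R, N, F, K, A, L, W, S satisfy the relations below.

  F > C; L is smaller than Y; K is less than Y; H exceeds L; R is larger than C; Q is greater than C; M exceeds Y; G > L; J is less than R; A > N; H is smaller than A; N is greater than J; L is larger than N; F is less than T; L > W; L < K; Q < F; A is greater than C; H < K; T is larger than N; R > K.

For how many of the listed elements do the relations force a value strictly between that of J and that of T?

1

Chaining upward from J reaches: N, L, H, K, R, A, G, Y, M.
Chaining downward from T reaches: C, N, Q, F.
Strictly between J and T are those in both lists: N — 1 element.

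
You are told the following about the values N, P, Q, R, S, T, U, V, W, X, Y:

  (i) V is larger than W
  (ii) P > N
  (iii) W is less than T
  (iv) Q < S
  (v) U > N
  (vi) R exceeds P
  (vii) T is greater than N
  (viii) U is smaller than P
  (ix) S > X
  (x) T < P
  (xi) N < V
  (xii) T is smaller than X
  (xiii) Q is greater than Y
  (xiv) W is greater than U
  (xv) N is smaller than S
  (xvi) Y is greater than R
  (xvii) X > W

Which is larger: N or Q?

Following the relations from N: N < U < W < T < P < R < Y < Q.
So N < Q; Q is the larger of the two.

Q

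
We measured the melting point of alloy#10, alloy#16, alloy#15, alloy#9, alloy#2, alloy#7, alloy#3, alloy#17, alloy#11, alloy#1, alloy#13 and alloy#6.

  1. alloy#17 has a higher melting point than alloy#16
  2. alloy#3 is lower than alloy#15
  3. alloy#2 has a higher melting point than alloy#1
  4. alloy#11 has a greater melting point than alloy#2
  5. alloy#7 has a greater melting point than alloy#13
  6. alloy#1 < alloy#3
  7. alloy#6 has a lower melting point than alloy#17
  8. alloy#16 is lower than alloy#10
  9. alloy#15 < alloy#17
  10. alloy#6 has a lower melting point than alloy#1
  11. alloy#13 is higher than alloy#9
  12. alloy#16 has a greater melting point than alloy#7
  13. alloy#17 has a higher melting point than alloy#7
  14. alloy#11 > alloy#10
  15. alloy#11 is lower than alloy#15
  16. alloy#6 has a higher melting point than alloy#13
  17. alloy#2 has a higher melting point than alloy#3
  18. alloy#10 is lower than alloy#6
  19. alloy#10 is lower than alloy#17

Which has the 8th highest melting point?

The consecutive relations fix a unique order: alloy#9 < alloy#13 < alloy#7 < alloy#16 < alloy#10 < alloy#6 < alloy#1 < alloy#3 < alloy#2 < alloy#11 < alloy#15 < alloy#17.
Counting 8 from the largest end gives alloy#10.

alloy#10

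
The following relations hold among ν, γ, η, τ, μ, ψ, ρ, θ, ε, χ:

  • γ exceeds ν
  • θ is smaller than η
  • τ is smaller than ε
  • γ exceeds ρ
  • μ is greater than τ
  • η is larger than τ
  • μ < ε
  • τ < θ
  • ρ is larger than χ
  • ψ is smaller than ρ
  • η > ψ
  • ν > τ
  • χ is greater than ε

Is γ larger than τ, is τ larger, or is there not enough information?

Link the given pairs in sequence: τ < μ; μ < ε; ε < χ; χ < ρ; ρ < γ.
Chaining these gives τ < μ < ε < χ < ρ < γ.
So γ is larger.

γ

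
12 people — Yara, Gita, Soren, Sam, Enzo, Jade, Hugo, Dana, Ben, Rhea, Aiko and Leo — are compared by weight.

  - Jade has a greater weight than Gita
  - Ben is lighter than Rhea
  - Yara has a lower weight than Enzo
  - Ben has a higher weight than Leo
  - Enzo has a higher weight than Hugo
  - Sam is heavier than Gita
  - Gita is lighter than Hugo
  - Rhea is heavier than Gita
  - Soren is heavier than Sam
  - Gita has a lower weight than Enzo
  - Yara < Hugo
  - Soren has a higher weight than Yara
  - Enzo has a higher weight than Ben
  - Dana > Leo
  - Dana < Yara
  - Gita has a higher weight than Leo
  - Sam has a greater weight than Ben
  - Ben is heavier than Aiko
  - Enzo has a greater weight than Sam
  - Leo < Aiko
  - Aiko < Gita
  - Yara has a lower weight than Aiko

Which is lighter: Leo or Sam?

Leo < Dana < Yara < Aiko < Gita < Sam, by transitivity through Dana, Yara, Aiko, Gita.
So Leo < Sam; Leo is the lighter of the two.

Leo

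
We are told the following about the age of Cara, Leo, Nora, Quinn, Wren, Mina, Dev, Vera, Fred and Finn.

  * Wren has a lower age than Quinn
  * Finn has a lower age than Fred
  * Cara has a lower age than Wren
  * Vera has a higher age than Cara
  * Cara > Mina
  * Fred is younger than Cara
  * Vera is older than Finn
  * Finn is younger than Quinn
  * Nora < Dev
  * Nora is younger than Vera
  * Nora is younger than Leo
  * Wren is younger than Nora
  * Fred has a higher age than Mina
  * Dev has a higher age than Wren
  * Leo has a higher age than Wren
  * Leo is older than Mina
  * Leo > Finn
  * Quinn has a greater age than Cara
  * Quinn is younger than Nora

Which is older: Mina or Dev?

Mina < Fred and Fred < Cara give Mina < Cara.
With Cara < Wren: Mina < Fred < Cara < Wren.
With Wren < Quinn: Mina < Fred < Cara < Wren < Quinn.
Then Quinn < Nora extends the chain to Nora.
With Nora < Dev: Mina < Fred < Cara < Wren < Quinn < Nora < Dev.
So Mina < Dev; Dev is the older of the two.

Dev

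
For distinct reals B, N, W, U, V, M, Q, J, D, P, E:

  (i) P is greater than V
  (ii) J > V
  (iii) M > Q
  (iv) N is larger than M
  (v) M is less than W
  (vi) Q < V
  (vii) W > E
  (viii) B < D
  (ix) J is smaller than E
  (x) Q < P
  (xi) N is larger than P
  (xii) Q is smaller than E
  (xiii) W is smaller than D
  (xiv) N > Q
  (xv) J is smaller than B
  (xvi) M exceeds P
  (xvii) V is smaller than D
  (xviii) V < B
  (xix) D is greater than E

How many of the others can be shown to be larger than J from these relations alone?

Directly above J: E, B.
One step further: W, D (4 so far).
No other element is forced above J by the given relations, so the count is 4.

4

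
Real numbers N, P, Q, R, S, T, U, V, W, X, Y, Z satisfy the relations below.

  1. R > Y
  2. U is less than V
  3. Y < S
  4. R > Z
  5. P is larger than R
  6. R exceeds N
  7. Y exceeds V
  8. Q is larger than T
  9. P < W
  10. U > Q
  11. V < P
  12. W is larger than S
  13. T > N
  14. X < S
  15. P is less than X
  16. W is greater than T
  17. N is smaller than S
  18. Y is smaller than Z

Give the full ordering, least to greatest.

N < T < Q < U < V < Y < Z < R < P < X < S < W

The consecutive links are each given: N < T; T < Q; Q < U; U < V; V < Y; Y < Z; Z < R; R < P; P < X; X < S; S < W.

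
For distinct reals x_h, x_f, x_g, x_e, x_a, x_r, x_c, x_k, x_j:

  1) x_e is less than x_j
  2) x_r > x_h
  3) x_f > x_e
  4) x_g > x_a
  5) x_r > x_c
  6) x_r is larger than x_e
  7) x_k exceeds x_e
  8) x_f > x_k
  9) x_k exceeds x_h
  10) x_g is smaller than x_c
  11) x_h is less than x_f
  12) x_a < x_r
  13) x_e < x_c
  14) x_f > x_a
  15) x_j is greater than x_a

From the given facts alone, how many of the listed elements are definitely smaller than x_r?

5

From x_r the given relations immediately reach x_e, x_h, x_a, x_c.
From those, x_g — 5 in total.
No other element is forced below x_r by the given relations, so the count is 5.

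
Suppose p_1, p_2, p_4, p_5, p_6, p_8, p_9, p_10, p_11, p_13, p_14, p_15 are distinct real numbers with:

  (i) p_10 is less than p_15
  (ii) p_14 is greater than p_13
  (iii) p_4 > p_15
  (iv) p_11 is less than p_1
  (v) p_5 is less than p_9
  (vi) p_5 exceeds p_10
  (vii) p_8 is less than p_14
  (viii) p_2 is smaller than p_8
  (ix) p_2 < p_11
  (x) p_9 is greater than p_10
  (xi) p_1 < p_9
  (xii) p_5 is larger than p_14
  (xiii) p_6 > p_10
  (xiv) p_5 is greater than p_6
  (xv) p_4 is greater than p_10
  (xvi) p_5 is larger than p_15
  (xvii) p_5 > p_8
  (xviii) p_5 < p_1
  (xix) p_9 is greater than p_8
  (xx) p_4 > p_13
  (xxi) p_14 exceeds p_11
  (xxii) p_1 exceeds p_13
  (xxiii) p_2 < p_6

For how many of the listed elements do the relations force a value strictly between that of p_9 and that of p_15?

2

Chaining upward from p_15 reaches: p_4, p_5, p_1.
Chaining downward from p_9 reaches: p_2, p_10, p_8, p_13, p_11, p_14, p_6, p_5, p_1.
Strictly between p_15 and p_9 are those in both lists: p_5, p_1 — 2 elements.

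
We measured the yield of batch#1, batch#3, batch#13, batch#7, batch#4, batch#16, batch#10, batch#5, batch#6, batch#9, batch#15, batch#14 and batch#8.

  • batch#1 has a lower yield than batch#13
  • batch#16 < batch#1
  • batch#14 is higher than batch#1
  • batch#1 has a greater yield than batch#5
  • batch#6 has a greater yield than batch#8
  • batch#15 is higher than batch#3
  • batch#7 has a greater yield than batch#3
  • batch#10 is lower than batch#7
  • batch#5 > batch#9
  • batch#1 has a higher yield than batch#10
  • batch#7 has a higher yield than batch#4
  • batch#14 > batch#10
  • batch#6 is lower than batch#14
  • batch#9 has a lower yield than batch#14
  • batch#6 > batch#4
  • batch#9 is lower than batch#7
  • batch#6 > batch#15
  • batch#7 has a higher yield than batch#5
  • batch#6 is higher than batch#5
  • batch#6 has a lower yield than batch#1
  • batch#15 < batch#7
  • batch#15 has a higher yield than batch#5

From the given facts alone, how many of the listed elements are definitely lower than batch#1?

From batch#1 the given relations immediately reach batch#5, batch#6, batch#16, batch#10.
From those, batch#9, batch#8, batch#4, batch#15 — 8 in total.
From those, batch#3 — 9 in total.
Nothing else is reachable below batch#1; 9 in all.

9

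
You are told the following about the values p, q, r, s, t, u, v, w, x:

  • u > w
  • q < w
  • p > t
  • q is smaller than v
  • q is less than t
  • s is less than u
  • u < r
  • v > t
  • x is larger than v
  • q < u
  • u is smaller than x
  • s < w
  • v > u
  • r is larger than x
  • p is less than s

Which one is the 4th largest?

Piecing the relations together gives one ordering: q < t < p < s < w < u < v < x < r.
Counting 4 from the largest end gives u.

u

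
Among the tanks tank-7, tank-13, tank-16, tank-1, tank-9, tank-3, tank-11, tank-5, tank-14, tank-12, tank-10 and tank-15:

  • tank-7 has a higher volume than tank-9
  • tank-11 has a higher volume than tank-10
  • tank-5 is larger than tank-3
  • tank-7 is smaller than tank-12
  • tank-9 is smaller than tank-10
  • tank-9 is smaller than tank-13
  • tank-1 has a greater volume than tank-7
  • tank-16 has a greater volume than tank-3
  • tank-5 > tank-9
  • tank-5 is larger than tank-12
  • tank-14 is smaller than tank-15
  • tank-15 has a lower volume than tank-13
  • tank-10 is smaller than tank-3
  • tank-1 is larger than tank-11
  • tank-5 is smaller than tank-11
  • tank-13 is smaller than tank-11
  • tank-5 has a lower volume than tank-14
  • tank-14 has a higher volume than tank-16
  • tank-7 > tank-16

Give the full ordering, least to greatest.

tank-9 < tank-10 < tank-3 < tank-16 < tank-7 < tank-12 < tank-5 < tank-14 < tank-15 < tank-13 < tank-11 < tank-1

Nothing is placed below tank-9, so it is least; from there tank-9 < tank-10; tank-10 < tank-3; tank-3 < tank-16; tank-16 < tank-7; tank-7 < tank-12; tank-12 < tank-5; tank-5 < tank-14; tank-14 < tank-15; tank-15 < tank-13; tank-13 < tank-11; tank-11 < tank-1, each given directly.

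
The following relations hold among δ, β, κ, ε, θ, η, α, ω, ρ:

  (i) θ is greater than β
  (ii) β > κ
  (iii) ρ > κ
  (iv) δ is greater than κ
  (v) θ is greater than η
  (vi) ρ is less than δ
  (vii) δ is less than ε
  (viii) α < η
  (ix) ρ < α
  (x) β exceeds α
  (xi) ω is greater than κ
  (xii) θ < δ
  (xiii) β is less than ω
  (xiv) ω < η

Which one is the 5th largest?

ω

Chaining the given pairs: κ < ρ < α < β < ω < η < θ < δ < ε.
Counting 5 from the largest end gives ω.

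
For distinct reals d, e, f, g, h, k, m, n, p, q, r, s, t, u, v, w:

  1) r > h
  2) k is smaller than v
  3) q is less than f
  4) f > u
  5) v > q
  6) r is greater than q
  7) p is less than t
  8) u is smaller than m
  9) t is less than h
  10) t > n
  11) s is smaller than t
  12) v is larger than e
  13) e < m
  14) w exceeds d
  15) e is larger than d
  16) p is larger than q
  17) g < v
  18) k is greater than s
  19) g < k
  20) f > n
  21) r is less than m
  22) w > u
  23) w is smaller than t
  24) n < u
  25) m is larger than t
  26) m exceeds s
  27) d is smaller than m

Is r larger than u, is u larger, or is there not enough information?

r

Chaining the given relations: u < w < t < h < r.
So r is larger.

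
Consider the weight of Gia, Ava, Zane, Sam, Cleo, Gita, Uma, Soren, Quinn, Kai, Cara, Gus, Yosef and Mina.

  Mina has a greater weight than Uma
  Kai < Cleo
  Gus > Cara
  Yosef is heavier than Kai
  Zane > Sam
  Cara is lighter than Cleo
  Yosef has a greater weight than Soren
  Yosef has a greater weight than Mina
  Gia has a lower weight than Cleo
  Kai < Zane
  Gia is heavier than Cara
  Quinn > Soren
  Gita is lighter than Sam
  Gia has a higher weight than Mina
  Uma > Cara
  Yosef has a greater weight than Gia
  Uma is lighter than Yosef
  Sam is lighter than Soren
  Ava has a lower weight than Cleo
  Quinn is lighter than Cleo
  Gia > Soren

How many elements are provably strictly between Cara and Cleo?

3

The relations place Cara below Cleo. An element lies strictly between them when it is forced above Cara and also forced below Cleo.
Above Cara: {Uma, Gus, Mina, Gia, Yosef}. Below Cleo: {Gita, Sam, Kai, Uma, Soren, Mina, Ava, Quinn, Gia}.
Intersection: {Uma, Mina, Gia} — 3.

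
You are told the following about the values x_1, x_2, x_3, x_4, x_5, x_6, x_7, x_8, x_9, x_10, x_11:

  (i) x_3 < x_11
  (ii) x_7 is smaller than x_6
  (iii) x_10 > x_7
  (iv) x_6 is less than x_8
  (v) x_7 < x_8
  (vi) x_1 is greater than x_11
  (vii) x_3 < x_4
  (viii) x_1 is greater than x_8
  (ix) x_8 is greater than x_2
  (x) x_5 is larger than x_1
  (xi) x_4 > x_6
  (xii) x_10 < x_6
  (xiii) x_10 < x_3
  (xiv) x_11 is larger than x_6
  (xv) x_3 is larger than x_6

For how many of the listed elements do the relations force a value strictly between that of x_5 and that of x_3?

2

Chaining upward from x_3 reaches: x_11, x_1, x_4.
Chaining downward from x_5 reaches: x_2, x_7, x_10, x_6, x_8, x_11, x_1.
Strictly between x_3 and x_5 are those in both lists: x_11, x_1 — 2 elements.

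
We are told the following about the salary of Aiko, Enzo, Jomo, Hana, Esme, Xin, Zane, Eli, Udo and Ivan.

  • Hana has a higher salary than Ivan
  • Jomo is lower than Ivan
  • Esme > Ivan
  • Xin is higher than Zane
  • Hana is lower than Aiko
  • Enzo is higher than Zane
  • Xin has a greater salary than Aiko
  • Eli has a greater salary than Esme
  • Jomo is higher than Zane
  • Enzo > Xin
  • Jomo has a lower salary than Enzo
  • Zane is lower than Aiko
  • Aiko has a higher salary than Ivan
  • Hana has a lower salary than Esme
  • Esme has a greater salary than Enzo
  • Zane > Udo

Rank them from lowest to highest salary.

Udo < Zane < Jomo < Ivan < Hana < Aiko < Xin < Enzo < Esme < Eli

The consecutive links are each given: Udo < Zane; Zane < Jomo; Jomo < Ivan; Ivan < Hana; Hana < Aiko; Aiko < Xin; Xin < Enzo; Enzo < Esme; Esme < Eli.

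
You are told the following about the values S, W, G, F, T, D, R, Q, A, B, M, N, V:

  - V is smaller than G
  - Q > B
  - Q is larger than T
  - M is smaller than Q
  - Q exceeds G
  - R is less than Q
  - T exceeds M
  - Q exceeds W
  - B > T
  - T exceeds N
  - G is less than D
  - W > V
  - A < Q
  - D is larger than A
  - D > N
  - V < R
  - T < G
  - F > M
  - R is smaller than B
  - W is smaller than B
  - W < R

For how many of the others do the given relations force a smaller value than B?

From B the given relations immediately reach W, T, R.
From those, V, M, N — 6 in total.
Nothing else is reachable below B; 6 in all.

6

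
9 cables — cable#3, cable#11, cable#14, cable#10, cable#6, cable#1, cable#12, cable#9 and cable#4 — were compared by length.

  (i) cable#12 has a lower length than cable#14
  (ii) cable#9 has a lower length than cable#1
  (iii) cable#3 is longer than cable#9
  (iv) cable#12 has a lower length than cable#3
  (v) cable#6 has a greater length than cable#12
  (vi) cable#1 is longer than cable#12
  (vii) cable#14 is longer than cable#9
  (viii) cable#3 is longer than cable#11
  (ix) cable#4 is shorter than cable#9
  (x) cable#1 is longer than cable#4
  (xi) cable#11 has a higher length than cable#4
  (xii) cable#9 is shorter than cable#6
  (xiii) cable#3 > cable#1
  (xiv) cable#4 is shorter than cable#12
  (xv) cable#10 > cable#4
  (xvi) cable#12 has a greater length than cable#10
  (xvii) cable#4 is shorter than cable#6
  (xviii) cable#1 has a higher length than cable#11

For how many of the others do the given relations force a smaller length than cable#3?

6

The elements the relations force below cable#3 are cable#4, cable#9, cable#11, cable#10, cable#12, cable#1 — no chain reaches any other.
That is 6.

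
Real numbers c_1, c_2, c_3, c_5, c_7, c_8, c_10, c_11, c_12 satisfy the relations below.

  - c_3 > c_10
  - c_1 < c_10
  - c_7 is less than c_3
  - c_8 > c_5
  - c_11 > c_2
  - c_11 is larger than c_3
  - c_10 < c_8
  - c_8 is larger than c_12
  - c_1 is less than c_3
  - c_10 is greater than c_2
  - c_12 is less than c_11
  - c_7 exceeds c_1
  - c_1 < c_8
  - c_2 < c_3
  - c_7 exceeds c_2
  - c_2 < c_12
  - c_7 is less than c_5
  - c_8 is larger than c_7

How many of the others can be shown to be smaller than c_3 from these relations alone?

The elements the relations force below c_3 are c_2, c_1, c_7, c_10 — no chain reaches any other.
That is 4.

4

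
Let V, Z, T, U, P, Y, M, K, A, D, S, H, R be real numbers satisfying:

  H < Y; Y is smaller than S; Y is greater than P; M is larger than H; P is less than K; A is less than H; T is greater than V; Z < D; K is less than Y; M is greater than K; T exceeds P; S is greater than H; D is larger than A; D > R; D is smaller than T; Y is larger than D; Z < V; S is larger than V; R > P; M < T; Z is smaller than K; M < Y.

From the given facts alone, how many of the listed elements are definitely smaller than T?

From T the given relations immediately reach P, D, V, M.
From those, R, A, Z, K, H — 9 in total.
No other element is forced below T by the given relations, so the count is 9.

9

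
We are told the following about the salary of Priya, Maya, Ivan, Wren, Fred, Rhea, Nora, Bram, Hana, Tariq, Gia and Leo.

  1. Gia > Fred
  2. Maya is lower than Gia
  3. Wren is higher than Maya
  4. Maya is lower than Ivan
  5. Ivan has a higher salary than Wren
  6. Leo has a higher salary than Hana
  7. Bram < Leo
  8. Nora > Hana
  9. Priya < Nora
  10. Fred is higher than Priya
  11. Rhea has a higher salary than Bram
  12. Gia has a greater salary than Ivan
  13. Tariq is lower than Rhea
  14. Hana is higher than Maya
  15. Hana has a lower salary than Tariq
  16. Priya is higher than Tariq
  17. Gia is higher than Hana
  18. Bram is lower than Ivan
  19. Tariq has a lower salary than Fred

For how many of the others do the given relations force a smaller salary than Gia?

8

The elements the relations force below Gia are Bram, Maya, Wren, Hana, Tariq, Priya, Fred, Ivan — no chain reaches any other.
That is 8.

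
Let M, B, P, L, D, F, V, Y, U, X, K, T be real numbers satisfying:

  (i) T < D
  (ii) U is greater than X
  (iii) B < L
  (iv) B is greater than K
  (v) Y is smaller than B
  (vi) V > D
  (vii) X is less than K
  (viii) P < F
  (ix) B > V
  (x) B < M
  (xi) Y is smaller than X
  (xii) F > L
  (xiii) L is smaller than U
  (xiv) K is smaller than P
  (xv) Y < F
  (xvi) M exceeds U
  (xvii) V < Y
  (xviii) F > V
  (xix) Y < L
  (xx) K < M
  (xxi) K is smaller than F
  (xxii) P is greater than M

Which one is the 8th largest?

The consecutive relations fix a unique order: T < D < V < Y < X < K < B < L < U < M < P < F.
The 8th largest is X.

X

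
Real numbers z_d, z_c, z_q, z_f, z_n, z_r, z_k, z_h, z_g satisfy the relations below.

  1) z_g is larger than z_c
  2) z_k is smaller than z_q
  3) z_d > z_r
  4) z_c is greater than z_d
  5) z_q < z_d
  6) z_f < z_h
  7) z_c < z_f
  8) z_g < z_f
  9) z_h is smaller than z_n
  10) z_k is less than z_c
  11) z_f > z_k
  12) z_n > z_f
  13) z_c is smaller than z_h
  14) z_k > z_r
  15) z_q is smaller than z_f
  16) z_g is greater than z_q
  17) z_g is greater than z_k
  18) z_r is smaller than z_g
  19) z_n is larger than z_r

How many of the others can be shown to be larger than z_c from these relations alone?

4

From z_c the given relations immediately reach z_g, z_f, z_h.
From those, z_n — 4 in total.
No other element is forced above z_c by the given relations, so the count is 4.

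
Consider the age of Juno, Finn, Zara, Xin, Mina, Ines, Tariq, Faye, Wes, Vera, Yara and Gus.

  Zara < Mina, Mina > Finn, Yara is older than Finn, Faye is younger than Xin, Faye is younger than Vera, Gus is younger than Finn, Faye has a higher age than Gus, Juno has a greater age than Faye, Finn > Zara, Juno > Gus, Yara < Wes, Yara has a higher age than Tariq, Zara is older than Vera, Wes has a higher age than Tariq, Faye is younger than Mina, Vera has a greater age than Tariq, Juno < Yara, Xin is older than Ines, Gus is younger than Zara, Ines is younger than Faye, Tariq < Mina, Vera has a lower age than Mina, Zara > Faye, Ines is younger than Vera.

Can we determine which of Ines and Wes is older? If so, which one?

Wes

Ines < Faye and Faye < Vera give Ines < Vera.
With Vera < Zara: Ines < Faye < Vera < Zara.
Then Zara < Finn extends the chain to Finn.
With Finn < Yara: Ines < Faye < Vera < Zara < Finn < Yara.
With Yara < Wes: Ines < Faye < Vera < Zara < Finn < Yara < Wes.
So Wes is older.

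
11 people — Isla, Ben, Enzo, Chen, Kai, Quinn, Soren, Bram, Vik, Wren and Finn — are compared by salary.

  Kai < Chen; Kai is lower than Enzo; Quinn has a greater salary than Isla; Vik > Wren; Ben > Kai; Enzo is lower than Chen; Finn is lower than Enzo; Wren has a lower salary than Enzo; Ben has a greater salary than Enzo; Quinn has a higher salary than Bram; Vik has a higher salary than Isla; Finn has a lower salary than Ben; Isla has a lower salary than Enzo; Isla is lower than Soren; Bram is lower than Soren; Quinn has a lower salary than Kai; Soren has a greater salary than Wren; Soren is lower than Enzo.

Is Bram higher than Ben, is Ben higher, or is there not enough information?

Ben

Bram < Quinn and Quinn < Kai give Bram < Kai.
Then Kai < Enzo extends the chain to Enzo.
Then Enzo < Ben extends the chain to Ben.
So Ben is higher.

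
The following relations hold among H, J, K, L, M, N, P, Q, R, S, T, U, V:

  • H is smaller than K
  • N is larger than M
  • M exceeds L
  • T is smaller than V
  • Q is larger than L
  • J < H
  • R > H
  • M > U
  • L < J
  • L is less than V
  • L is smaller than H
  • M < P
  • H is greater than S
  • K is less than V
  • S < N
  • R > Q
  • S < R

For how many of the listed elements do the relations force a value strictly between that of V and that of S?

2

Chaining upward from S reaches: N, H, R, K.
Chaining downward from V reaches: L, J, H, K, T.
Strictly between S and V are those in both lists: H, K — 2 elements.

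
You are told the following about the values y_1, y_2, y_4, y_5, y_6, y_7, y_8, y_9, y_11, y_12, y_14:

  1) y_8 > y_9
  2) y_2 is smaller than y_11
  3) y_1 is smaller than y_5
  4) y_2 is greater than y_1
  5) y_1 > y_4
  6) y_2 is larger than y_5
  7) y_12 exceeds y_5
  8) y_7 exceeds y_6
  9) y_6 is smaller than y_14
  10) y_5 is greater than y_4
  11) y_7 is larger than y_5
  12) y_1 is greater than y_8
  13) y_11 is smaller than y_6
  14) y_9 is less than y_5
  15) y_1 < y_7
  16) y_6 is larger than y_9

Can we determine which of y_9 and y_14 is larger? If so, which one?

Link the given pairs in sequence: y_9 < y_8; y_8 < y_1; y_1 < y_5; y_5 < y_2; y_2 < y_11; y_11 < y_6; y_6 < y_14.
Chaining these gives y_9 < y_8 < y_1 < y_5 < y_2 < y_11 < y_6 < y_14.
So y_14 is larger.

y_14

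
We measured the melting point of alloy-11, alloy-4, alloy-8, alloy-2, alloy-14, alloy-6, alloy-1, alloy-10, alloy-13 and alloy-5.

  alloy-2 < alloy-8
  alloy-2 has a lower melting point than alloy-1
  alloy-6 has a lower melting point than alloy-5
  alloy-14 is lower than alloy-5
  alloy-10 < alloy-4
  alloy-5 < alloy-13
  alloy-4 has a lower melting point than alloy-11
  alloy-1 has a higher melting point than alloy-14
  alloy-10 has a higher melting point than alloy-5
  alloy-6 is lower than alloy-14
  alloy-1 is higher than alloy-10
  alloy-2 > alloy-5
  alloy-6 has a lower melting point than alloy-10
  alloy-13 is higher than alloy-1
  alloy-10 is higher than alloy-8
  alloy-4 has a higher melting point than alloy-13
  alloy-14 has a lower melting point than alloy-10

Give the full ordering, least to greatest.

alloy-6 < alloy-14 < alloy-5 < alloy-2 < alloy-8 < alloy-10 < alloy-1 < alloy-13 < alloy-4 < alloy-11

Nothing is placed below alloy-6, so it is least; from there alloy-6 < alloy-14; alloy-14 < alloy-5; alloy-5 < alloy-2; alloy-2 < alloy-8; alloy-8 < alloy-10; alloy-10 < alloy-1; alloy-1 < alloy-13; alloy-13 < alloy-4; alloy-4 < alloy-11, each given directly.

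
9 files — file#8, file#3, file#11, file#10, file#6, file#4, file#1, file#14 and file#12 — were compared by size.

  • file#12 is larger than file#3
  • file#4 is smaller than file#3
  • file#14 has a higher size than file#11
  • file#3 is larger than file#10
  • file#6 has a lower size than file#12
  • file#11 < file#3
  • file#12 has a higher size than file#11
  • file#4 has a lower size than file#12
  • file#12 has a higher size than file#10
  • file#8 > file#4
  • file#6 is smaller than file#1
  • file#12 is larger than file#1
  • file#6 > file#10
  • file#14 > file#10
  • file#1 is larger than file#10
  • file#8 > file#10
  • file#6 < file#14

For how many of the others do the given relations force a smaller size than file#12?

From file#12 the given relations immediately reach file#10, file#6, file#1, file#11, file#4, file#3.
Nothing else is reachable below file#12; 6 in all.

6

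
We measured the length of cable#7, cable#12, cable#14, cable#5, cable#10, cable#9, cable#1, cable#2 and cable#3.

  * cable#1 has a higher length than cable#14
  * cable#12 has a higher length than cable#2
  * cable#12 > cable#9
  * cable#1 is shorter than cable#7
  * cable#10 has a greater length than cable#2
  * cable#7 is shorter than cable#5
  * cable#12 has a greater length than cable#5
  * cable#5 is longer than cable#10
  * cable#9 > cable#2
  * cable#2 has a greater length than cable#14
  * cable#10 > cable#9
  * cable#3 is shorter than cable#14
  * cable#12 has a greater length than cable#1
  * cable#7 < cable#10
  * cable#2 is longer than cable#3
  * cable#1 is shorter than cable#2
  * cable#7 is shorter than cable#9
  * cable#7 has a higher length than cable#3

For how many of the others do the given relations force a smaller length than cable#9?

5

Directly below cable#9: cable#2, cable#7.
One step further: cable#3, cable#14, cable#1 (5 so far).
Nothing else is reachable below cable#9; 5 in all.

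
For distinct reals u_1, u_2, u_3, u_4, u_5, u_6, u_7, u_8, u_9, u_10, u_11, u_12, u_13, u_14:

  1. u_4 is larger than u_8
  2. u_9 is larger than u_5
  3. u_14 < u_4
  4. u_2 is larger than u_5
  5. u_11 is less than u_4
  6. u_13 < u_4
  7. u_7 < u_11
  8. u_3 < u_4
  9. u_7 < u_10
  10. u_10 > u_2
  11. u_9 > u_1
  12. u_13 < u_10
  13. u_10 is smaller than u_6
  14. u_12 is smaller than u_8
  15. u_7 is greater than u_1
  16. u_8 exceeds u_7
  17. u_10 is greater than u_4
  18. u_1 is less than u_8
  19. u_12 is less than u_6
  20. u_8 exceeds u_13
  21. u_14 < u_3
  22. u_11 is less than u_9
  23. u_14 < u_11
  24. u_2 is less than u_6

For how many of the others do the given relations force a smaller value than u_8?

From u_8 the given relations immediately reach u_13, u_1, u_7, u_12.
Nothing else is reachable below u_8; 4 in all.

4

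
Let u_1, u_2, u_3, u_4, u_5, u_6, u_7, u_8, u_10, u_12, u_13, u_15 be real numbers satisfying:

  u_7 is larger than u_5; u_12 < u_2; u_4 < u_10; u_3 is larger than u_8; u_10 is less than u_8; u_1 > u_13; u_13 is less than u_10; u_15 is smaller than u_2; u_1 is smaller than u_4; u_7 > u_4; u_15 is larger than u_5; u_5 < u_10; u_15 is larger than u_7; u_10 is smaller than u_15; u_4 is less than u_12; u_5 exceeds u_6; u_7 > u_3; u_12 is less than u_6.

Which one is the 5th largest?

Piecing the relations together gives one ordering: u_13 < u_1 < u_4 < u_12 < u_6 < u_5 < u_10 < u_8 < u_3 < u_7 < u_15 < u_2.
The 5th largest is u_8.

u_8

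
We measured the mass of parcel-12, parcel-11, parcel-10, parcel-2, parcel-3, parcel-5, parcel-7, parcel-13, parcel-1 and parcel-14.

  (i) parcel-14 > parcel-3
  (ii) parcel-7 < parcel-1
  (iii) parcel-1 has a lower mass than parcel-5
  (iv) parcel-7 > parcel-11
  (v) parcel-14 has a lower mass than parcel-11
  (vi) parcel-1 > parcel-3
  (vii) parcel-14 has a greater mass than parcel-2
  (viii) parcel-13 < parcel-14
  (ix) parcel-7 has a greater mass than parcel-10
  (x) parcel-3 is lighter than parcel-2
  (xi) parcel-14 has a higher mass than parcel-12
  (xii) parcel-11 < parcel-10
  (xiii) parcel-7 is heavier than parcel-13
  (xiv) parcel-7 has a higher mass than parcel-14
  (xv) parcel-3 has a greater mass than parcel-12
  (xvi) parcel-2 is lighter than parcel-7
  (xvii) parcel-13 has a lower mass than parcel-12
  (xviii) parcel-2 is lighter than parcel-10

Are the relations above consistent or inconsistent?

consistent

The single ordering parcel-13 < parcel-12 < parcel-3 < parcel-2 < parcel-14 < parcel-11 < parcel-10 < parcel-7 < parcel-1 < parcel-5 satisfies every listed relation, so no contradiction arises.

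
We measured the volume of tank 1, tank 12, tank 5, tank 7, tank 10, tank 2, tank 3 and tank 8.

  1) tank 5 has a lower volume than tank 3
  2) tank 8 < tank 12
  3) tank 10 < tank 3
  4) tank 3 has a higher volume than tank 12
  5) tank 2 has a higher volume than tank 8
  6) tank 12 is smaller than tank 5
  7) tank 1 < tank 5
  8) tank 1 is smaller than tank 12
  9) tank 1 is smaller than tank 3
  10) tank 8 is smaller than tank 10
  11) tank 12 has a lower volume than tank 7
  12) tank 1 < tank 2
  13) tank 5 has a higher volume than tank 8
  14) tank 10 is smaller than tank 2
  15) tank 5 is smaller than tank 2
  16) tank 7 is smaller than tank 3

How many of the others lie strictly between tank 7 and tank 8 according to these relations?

1

Chaining upward from tank 8 reaches: tank 10, tank 12, tank 5, tank 2, tank 3.
Chaining downward from tank 7 reaches: tank 1, tank 12.
Strictly between tank 8 and tank 7 are those in both lists: tank 12 — 1 element.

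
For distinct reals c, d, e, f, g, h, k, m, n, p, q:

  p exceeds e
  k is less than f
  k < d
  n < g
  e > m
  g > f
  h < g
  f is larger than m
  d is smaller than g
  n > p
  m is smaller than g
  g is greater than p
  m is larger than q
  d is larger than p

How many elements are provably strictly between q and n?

Chaining upward from q reaches: m, e, p, f, d, g.
Chaining downward from n reaches: m, e, p.
Strictly between q and n are those in both lists: m, e, p — 3 elements.

3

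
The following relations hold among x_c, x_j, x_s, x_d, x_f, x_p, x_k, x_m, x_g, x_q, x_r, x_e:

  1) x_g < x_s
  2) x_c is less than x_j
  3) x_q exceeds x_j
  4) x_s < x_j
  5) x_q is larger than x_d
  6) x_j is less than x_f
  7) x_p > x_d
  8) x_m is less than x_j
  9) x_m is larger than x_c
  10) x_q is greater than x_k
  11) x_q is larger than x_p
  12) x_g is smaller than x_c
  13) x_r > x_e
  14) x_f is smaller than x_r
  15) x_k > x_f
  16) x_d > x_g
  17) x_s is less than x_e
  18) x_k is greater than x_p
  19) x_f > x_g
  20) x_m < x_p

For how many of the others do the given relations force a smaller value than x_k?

8

Directly below x_k: x_f, x_p.
One step further: x_g, x_m, x_j, x_d (6 so far).
One step further: x_c, x_s (8 so far).
Nothing else is reachable below x_k; 8 in all.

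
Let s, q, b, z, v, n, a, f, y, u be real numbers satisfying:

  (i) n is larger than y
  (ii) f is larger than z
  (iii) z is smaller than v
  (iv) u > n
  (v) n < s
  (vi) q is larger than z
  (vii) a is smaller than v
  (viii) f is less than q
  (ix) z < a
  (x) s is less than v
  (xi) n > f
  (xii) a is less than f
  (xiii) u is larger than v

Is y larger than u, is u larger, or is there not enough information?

Link the given pairs in sequence: y < n; n < s; s < v; v < u.
Together: y < n < s < v < u.
So u is larger.

u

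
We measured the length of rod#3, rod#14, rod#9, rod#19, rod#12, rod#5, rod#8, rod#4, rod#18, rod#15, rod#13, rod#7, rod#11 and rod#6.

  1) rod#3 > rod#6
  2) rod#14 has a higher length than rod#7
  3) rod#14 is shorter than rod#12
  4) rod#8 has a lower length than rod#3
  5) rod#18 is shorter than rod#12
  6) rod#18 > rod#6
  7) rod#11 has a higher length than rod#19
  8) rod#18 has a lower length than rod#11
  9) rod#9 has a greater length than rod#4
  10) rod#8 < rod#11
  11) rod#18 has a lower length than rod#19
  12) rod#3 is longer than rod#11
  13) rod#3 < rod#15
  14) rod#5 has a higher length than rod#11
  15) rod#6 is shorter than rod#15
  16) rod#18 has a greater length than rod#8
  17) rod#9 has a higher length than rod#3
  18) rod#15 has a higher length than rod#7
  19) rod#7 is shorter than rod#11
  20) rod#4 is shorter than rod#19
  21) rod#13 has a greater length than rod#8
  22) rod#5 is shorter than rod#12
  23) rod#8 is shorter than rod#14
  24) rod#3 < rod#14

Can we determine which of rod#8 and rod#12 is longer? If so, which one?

rod#8 < rod#18 < rod#19 < rod#11 < rod#3 < rod#14 < rod#12, by transitivity through rod#18, rod#19, rod#11, rod#3, rod#14.
So rod#12 is longer.

rod#12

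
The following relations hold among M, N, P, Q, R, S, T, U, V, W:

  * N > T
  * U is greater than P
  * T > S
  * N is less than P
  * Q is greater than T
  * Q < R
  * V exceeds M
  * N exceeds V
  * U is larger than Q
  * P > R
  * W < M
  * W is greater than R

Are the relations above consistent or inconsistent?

Every relation is compatible with S < T < Q < R < W < M < V < N < P < U; the set is consistent.

consistent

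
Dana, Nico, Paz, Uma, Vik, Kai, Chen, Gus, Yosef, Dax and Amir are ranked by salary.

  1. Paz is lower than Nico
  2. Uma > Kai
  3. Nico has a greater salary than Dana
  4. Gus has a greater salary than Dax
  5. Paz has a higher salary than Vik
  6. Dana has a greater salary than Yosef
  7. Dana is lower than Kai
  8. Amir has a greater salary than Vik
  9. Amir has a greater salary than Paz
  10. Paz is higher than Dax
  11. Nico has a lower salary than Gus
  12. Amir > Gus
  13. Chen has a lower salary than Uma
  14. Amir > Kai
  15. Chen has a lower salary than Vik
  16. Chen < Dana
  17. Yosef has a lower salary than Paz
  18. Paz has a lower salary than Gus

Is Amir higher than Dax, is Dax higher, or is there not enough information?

Amir

Chaining the given relations: Dax < Paz < Nico < Gus < Amir.
So Amir is higher.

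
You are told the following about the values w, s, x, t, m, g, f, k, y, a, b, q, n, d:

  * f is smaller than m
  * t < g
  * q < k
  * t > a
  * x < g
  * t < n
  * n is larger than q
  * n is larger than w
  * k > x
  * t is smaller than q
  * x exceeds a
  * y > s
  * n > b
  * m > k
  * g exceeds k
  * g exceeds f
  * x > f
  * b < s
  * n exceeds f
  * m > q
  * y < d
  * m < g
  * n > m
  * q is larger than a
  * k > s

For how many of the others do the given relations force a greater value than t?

5

Directly above t: q, g, n.
One step further: k, m (5 so far).
Nothing else is reachable above t; 5 in all.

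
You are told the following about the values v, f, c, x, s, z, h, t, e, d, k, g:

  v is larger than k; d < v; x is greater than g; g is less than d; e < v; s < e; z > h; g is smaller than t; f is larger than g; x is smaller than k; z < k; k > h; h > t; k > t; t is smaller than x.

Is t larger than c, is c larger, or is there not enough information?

Following every chain through t: above t we get h, x, z, k, v; below t we get g.
c is not reached, and no chain runs the other way from c to t.
So the given relations leave the order of t and c undetermined.

undetermined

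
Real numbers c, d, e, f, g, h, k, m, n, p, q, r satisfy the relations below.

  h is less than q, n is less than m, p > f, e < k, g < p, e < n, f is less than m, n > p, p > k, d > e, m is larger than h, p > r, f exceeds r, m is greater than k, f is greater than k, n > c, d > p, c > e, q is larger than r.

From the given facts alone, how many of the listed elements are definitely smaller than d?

Directly below d: e, p.
One step further: k, r, f, g (6 so far).
Nothing else is reachable below d; 6 in all.

6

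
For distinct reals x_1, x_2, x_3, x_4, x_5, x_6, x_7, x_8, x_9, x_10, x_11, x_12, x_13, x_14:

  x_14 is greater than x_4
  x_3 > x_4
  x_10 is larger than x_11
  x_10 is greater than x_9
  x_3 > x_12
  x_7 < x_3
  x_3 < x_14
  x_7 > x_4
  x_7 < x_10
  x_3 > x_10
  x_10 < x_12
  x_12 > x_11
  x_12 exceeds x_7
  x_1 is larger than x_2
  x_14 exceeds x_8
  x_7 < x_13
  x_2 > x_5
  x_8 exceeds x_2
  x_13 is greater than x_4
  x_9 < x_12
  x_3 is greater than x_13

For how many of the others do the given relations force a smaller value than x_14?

11

Directly below x_14: x_4, x_8, x_3.
One step further: x_7, x_13, x_2, x_10, x_12 (8 so far).
One step further: x_5, x_11, x_9 (11 so far).
Nothing else is reachable below x_14; 11 in all.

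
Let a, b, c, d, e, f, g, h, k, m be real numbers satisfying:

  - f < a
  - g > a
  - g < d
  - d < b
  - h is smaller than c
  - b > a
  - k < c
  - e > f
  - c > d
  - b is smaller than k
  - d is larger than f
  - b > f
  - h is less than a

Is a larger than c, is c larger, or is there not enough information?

c

a < g and g < d give a < d.
Then d < b extends the chain to b.
Then b < k extends the chain to k.
With k < c: a < g < d < b < k < c.
So c is larger.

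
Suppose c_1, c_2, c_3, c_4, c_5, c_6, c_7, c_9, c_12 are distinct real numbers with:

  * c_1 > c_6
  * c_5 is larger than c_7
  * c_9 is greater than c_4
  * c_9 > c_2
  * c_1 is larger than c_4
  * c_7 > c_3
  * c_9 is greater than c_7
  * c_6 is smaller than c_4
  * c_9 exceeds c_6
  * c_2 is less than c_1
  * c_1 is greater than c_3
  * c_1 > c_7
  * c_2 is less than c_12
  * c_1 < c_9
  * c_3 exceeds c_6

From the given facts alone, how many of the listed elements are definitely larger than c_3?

4

The elements the relations force above c_3 are c_7, c_5, c_1, c_9 — no chain reaches any other.
That is 4.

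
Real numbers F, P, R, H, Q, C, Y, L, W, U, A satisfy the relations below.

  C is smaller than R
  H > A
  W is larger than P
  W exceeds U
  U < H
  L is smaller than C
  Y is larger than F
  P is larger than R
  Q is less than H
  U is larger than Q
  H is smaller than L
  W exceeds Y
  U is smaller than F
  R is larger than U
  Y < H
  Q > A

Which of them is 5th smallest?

The consecutive relations fix a unique order: A < Q < U < F < Y < H < L < C < R < P < W.
Counting 5 from the smallest end gives Y.

Y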